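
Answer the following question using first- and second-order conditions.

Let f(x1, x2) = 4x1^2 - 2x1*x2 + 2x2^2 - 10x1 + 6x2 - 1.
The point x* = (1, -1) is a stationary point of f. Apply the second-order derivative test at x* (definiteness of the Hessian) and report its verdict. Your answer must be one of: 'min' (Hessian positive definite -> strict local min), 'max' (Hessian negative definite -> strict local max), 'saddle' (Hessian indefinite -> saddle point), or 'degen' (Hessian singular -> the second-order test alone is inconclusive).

Compute the Hessian H = grad^2 f:
  H = [[8, -2], [-2, 4]]
Verify stationarity: grad f(x*) = H x* + g = (0, 0).
Eigenvalues of H: 3.1716, 8.8284.
Both eigenvalues > 0, so H is positive definite -> x* is a strict local min.

min


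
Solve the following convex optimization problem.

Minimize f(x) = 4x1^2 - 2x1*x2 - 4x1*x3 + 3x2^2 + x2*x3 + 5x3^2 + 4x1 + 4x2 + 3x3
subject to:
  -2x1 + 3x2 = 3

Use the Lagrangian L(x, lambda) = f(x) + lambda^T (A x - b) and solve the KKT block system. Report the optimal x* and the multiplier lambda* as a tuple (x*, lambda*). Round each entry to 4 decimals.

Form the Lagrangian:
  L(x, lambda) = (1/2) x^T Q x + c^T x + lambda^T (A x - b)
Stationarity (grad_x L = 0): Q x + c + A^T lambda = 0.
Primal feasibility: A x = b.

This gives the KKT block system:
  [ Q   A^T ] [ x     ]   [-c ]
  [ A    0  ] [ lambda ] = [ b ]

Solving the linear system:
  x*      = (-1.4516, 0.0323, -0.8839)
  lambda* = (-2.071)
  f(x*)   = -1.0581

x* = (-1.4516, 0.0323, -0.8839), lambda* = (-2.071)


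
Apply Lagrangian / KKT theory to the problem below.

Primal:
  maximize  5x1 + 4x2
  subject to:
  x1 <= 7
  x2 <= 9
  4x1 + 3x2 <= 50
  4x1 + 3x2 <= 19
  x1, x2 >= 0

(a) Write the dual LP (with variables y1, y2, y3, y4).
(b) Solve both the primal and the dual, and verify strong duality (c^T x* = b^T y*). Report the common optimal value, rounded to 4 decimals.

The standard primal-dual pair for 'max c^T x s.t. A x <= b, x >= 0' is:
  Dual:  min b^T y  s.t.  A^T y >= c,  y >= 0.

So the dual LP is:
  minimize  7y1 + 9y2 + 50y3 + 19y4
  subject to:
    y1 + 4y3 + 4y4 >= 5
    y2 + 3y3 + 3y4 >= 4
    y1, y2, y3, y4 >= 0

Solving the primal: x* = (0, 6.3333).
  primal value c^T x* = 25.3333.
Solving the dual: y* = (0, 0, 0, 1.3333).
  dual value b^T y* = 25.3333.
Strong duality: c^T x* = b^T y*. Confirmed.

25.3333


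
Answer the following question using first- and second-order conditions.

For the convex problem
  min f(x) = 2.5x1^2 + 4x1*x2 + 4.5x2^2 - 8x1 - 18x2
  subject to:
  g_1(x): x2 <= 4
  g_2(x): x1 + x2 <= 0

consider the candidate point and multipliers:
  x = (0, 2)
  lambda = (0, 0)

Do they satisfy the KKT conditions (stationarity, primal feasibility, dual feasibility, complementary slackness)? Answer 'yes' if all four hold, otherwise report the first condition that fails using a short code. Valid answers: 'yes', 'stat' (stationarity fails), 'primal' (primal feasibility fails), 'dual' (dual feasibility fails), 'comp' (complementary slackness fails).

Gradient of f: grad f(x) = Q x + c = (0, 0)
Constraint values g_i(x) = a_i^T x - b_i:
  g_1((0, 2)) = -2
  g_2((0, 2)) = 2
Stationarity residual: grad f(x) + sum_i lambda_i a_i = (0, 0)
  -> stationarity OK
Primal feasibility (all g_i <= 0): FAILS
Dual feasibility (all lambda_i >= 0): OK
Complementary slackness (lambda_i * g_i(x) = 0 for all i): OK

Verdict: the first failing condition is primal_feasibility -> primal.

primal


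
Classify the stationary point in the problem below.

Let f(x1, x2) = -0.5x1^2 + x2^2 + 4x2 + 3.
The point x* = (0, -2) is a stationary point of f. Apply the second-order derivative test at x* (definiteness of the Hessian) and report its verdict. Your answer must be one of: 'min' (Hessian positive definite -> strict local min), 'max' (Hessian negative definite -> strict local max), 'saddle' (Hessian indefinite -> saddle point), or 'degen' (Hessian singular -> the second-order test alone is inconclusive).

Compute the Hessian H = grad^2 f:
  H = [[-1, 0], [0, 2]]
Verify stationarity: grad f(x*) = H x* + g = (0, 0).
Eigenvalues of H: -1, 2.
Eigenvalues have mixed signs, so H is indefinite -> x* is a saddle point.

saddle


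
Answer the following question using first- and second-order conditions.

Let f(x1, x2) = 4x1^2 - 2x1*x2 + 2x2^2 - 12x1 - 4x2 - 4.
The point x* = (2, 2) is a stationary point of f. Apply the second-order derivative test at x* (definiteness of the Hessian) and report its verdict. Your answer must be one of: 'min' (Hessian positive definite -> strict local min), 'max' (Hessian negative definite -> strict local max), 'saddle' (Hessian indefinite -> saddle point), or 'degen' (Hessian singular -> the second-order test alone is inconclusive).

Compute the Hessian H = grad^2 f:
  H = [[8, -2], [-2, 4]]
Verify stationarity: grad f(x*) = H x* + g = (0, 0).
Eigenvalues of H: 3.1716, 8.8284.
Both eigenvalues > 0, so H is positive definite -> x* is a strict local min.

min


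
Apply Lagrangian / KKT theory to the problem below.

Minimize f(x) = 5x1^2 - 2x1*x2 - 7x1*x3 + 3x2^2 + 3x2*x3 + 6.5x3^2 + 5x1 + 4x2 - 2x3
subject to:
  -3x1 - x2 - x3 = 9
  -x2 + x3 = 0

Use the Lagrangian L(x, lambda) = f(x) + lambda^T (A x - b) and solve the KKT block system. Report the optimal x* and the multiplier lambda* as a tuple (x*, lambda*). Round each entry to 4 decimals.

Form the Lagrangian:
  L(x, lambda) = (1/2) x^T Q x + c^T x + lambda^T (A x - b)
Stationarity (grad_x L = 0): Q x + c + A^T lambda = 0.
Primal feasibility: A x = b.

This gives the KKT block system:
  [ Q   A^T ] [ x     ]   [-c ]
  [ A    0  ] [ lambda ] = [ b ]

Solving the linear system:
  x*      = (-2.2654, -1.1019, -1.1019)
  lambda* = (-2.5791, 1.193)
  f(x*)   = 4.8405

x* = (-2.2654, -1.1019, -1.1019), lambda* = (-2.5791, 1.193)


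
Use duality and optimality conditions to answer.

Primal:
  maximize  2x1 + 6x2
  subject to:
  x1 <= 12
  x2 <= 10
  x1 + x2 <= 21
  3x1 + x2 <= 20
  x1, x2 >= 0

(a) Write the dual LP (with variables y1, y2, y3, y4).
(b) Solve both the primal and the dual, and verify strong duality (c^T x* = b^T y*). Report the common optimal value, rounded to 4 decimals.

The standard primal-dual pair for 'max c^T x s.t. A x <= b, x >= 0' is:
  Dual:  min b^T y  s.t.  A^T y >= c,  y >= 0.

So the dual LP is:
  minimize  12y1 + 10y2 + 21y3 + 20y4
  subject to:
    y1 + y3 + 3y4 >= 2
    y2 + y3 + y4 >= 6
    y1, y2, y3, y4 >= 0

Solving the primal: x* = (3.3333, 10).
  primal value c^T x* = 66.6667.
Solving the dual: y* = (0, 5.3333, 0, 0.6667).
  dual value b^T y* = 66.6667.
Strong duality: c^T x* = b^T y*. Confirmed.

66.6667


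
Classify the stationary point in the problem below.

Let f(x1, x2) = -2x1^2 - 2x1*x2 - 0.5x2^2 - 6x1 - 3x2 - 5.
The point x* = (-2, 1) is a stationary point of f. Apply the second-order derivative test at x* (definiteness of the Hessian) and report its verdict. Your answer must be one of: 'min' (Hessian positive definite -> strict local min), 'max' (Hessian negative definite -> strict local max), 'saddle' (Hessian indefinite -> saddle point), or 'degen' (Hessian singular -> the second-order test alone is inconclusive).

Compute the Hessian H = grad^2 f:
  H = [[-4, -2], [-2, -1]]
Verify stationarity: grad f(x*) = H x* + g = (0, 0).
Eigenvalues of H: -5, 0.
H has a zero eigenvalue (singular; negative semidefinite but not definite), so H is neither positive definite, negative definite, nor indefinite. The second-order test alone is inconclusive -> degen.
(Indeed, f is constant along the null direction of H through x*, so x* is not a strict local extremum.)

degen


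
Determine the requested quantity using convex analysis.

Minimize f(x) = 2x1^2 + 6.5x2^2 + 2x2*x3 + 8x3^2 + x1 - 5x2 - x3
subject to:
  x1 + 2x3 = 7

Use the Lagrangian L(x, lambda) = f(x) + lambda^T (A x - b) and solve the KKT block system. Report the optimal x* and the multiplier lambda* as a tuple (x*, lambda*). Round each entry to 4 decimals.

Form the Lagrangian:
  L(x, lambda) = (1/2) x^T Q x + c^T x + lambda^T (A x - b)
Stationarity (grad_x L = 0): Q x + c + A^T lambda = 0.
Primal feasibility: A x = b.

This gives the KKT block system:
  [ Q   A^T ] [ x     ]   [-c ]
  [ A    0  ] [ lambda ] = [ b ]

Solving the linear system:
  x*      = (3.3252, 0.1019, 1.8374)
  lambda* = (-14.301)
  f(x*)   = 50.5425

x* = (3.3252, 0.1019, 1.8374), lambda* = (-14.301)


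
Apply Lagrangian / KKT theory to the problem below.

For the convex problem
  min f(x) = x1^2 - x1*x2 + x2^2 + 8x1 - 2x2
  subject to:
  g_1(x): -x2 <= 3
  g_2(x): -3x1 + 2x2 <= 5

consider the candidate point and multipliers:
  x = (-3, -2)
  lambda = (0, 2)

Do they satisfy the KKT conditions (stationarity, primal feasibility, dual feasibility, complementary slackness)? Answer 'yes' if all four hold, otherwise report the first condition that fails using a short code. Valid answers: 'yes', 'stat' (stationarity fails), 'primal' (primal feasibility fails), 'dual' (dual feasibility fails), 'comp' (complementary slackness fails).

Gradient of f: grad f(x) = Q x + c = (4, -3)
Constraint values g_i(x) = a_i^T x - b_i:
  g_1((-3, -2)) = -1
  g_2((-3, -2)) = 0
Stationarity residual: grad f(x) + sum_i lambda_i a_i = (-2, 1)
  -> stationarity FAILS
Primal feasibility (all g_i <= 0): OK
Dual feasibility (all lambda_i >= 0): OK
Complementary slackness (lambda_i * g_i(x) = 0 for all i): OK

Verdict: the first failing condition is stationarity -> stat.

stat


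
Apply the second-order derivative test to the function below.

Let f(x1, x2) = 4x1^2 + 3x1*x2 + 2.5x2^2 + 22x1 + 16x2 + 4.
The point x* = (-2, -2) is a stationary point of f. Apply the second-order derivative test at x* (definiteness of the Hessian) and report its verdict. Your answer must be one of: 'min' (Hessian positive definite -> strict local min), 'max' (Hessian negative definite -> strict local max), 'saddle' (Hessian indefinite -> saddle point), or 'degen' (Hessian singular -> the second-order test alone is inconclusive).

Compute the Hessian H = grad^2 f:
  H = [[8, 3], [3, 5]]
Verify stationarity: grad f(x*) = H x* + g = (0, 0).
Eigenvalues of H: 3.1459, 9.8541.
Both eigenvalues > 0, so H is positive definite -> x* is a strict local min.

min


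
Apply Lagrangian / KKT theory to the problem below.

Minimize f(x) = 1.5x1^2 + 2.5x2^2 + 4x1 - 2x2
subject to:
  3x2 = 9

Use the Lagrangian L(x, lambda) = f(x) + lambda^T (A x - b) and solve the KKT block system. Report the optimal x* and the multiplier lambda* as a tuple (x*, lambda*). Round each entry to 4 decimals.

Form the Lagrangian:
  L(x, lambda) = (1/2) x^T Q x + c^T x + lambda^T (A x - b)
Stationarity (grad_x L = 0): Q x + c + A^T lambda = 0.
Primal feasibility: A x = b.

This gives the KKT block system:
  [ Q   A^T ] [ x     ]   [-c ]
  [ A    0  ] [ lambda ] = [ b ]

Solving the linear system:
  x*      = (-1.3333, 3)
  lambda* = (-4.3333)
  f(x*)   = 13.8333

x* = (-1.3333, 3), lambda* = (-4.3333)


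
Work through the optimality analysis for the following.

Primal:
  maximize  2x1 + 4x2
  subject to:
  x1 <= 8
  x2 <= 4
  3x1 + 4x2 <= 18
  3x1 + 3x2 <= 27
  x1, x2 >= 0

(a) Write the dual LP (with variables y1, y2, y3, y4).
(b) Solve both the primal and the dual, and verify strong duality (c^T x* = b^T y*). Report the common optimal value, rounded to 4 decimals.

The standard primal-dual pair for 'max c^T x s.t. A x <= b, x >= 0' is:
  Dual:  min b^T y  s.t.  A^T y >= c,  y >= 0.

So the dual LP is:
  minimize  8y1 + 4y2 + 18y3 + 27y4
  subject to:
    y1 + 3y3 + 3y4 >= 2
    y2 + 4y3 + 3y4 >= 4
    y1, y2, y3, y4 >= 0

Solving the primal: x* = (0.6667, 4).
  primal value c^T x* = 17.3333.
Solving the dual: y* = (0, 1.3333, 0.6667, 0).
  dual value b^T y* = 17.3333.
Strong duality: c^T x* = b^T y*. Confirmed.

17.3333


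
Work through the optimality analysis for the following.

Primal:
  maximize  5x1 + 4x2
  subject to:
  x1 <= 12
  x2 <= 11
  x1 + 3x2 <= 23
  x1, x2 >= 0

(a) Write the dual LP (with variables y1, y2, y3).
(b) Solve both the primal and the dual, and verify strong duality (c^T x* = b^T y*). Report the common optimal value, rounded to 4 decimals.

The standard primal-dual pair for 'max c^T x s.t. A x <= b, x >= 0' is:
  Dual:  min b^T y  s.t.  A^T y >= c,  y >= 0.

So the dual LP is:
  minimize  12y1 + 11y2 + 23y3
  subject to:
    y1 + y3 >= 5
    y2 + 3y3 >= 4
    y1, y2, y3 >= 0

Solving the primal: x* = (12, 3.6667).
  primal value c^T x* = 74.6667.
Solving the dual: y* = (3.6667, 0, 1.3333).
  dual value b^T y* = 74.6667.
Strong duality: c^T x* = b^T y*. Confirmed.

74.6667


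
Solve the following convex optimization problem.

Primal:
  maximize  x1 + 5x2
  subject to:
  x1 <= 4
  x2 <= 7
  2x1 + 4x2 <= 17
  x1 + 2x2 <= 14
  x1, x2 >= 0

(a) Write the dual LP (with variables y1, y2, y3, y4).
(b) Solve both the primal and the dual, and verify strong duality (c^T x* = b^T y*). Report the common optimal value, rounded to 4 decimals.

The standard primal-dual pair for 'max c^T x s.t. A x <= b, x >= 0' is:
  Dual:  min b^T y  s.t.  A^T y >= c,  y >= 0.

So the dual LP is:
  minimize  4y1 + 7y2 + 17y3 + 14y4
  subject to:
    y1 + 2y3 + y4 >= 1
    y2 + 4y3 + 2y4 >= 5
    y1, y2, y3, y4 >= 0

Solving the primal: x* = (0, 4.25).
  primal value c^T x* = 21.25.
Solving the dual: y* = (0, 0, 1.25, 0).
  dual value b^T y* = 21.25.
Strong duality: c^T x* = b^T y*. Confirmed.

21.25


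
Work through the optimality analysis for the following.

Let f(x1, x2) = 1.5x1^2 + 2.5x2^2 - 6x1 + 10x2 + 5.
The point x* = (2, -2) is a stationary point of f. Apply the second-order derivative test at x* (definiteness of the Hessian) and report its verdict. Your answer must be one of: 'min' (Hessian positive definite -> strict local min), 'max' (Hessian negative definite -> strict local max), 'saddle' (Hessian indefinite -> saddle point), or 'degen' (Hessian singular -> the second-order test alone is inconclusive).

Compute the Hessian H = grad^2 f:
  H = [[3, 0], [0, 5]]
Verify stationarity: grad f(x*) = H x* + g = (0, 0).
Eigenvalues of H: 3, 5.
Both eigenvalues > 0, so H is positive definite -> x* is a strict local min.

min


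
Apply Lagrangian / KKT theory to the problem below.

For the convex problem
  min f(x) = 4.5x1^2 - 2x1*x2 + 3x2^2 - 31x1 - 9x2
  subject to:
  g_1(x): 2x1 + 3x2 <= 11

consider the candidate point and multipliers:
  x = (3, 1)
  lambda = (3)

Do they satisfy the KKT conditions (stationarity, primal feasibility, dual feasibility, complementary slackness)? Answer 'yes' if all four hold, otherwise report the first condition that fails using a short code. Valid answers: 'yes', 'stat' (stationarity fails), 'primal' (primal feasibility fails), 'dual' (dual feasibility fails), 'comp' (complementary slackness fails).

Gradient of f: grad f(x) = Q x + c = (-6, -9)
Constraint values g_i(x) = a_i^T x - b_i:
  g_1((3, 1)) = -2
Stationarity residual: grad f(x) + sum_i lambda_i a_i = (0, 0)
  -> stationarity OK
Primal feasibility (all g_i <= 0): OK
Dual feasibility (all lambda_i >= 0): OK
Complementary slackness (lambda_i * g_i(x) = 0 for all i): FAILS

Verdict: the first failing condition is complementary_slackness -> comp.

comp


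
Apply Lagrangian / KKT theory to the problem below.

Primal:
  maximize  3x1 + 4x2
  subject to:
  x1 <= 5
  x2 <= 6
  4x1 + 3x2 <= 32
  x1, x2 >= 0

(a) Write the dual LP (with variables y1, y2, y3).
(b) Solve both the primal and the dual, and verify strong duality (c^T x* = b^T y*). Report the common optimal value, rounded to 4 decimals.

The standard primal-dual pair for 'max c^T x s.t. A x <= b, x >= 0' is:
  Dual:  min b^T y  s.t.  A^T y >= c,  y >= 0.

So the dual LP is:
  minimize  5y1 + 6y2 + 32y3
  subject to:
    y1 + 4y3 >= 3
    y2 + 3y3 >= 4
    y1, y2, y3 >= 0

Solving the primal: x* = (3.5, 6).
  primal value c^T x* = 34.5.
Solving the dual: y* = (0, 1.75, 0.75).
  dual value b^T y* = 34.5.
Strong duality: c^T x* = b^T y*. Confirmed.

34.5


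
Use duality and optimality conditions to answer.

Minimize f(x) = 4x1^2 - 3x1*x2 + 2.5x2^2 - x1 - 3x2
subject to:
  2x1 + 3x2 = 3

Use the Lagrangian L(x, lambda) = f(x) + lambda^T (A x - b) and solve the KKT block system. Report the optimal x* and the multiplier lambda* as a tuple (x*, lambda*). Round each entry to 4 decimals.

Form the Lagrangian:
  L(x, lambda) = (1/2) x^T Q x + c^T x + lambda^T (A x - b)
Stationarity (grad_x L = 0): Q x + c + A^T lambda = 0.
Primal feasibility: A x = b.

This gives the KKT block system:
  [ Q   A^T ] [ x     ]   [-c ]
  [ A    0  ] [ lambda ] = [ b ]

Solving the linear system:
  x*      = (0.375, 0.75)
  lambda* = (0.125)
  f(x*)   = -1.5

x* = (0.375, 0.75), lambda* = (0.125)


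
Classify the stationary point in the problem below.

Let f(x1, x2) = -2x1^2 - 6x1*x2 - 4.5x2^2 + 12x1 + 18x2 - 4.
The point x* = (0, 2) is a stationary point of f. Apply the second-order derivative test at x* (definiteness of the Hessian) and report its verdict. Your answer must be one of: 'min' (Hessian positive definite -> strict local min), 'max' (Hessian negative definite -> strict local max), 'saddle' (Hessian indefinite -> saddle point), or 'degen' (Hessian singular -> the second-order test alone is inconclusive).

Compute the Hessian H = grad^2 f:
  H = [[-4, -6], [-6, -9]]
Verify stationarity: grad f(x*) = H x* + g = (0, 0).
Eigenvalues of H: -13, 0.
H has a zero eigenvalue (singular; negative semidefinite but not definite), so H is neither positive definite, negative definite, nor indefinite. The second-order test alone is inconclusive -> degen.
(Indeed, f is constant along the null direction of H through x*, so x* is not a strict local extremum.)

degen


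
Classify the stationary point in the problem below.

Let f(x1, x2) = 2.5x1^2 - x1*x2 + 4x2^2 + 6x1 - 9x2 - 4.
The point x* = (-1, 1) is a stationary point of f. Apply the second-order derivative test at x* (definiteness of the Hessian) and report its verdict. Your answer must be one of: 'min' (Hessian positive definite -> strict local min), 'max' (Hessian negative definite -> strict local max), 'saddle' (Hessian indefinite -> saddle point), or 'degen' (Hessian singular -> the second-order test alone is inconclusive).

Compute the Hessian H = grad^2 f:
  H = [[5, -1], [-1, 8]]
Verify stationarity: grad f(x*) = H x* + g = (0, 0).
Eigenvalues of H: 4.6972, 8.3028.
Both eigenvalues > 0, so H is positive definite -> x* is a strict local min.

min


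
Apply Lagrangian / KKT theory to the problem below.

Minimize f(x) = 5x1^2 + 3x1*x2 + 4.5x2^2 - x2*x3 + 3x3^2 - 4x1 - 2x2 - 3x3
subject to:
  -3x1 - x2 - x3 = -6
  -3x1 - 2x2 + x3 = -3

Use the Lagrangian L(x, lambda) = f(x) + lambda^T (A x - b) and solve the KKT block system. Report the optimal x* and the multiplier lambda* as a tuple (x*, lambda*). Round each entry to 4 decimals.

Form the Lagrangian:
  L(x, lambda) = (1/2) x^T Q x + c^T x + lambda^T (A x - b)
Stationarity (grad_x L = 0): Q x + c + A^T lambda = 0.
Primal feasibility: A x = b.

This gives the KKT block system:
  [ Q   A^T ] [ x     ]   [-c ]
  [ A    0  ] [ lambda ] = [ b ]

Solving the linear system:
  x*      = (1.4167, 0.1667, 1.5833)
  lambda* = (4.9444, -1.3889)
  f(x*)   = 7.375

x* = (1.4167, 0.1667, 1.5833), lambda* = (4.9444, -1.3889)


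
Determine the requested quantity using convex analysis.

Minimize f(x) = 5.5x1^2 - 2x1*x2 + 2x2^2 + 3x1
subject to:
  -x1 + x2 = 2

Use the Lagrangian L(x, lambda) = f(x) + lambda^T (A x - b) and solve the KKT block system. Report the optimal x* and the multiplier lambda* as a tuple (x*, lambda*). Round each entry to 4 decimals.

Form the Lagrangian:
  L(x, lambda) = (1/2) x^T Q x + c^T x + lambda^T (A x - b)
Stationarity (grad_x L = 0): Q x + c + A^T lambda = 0.
Primal feasibility: A x = b.

This gives the KKT block system:
  [ Q   A^T ] [ x     ]   [-c ]
  [ A    0  ] [ lambda ] = [ b ]

Solving the linear system:
  x*      = (-0.6364, 1.3636)
  lambda* = (-6.7273)
  f(x*)   = 5.7727

x* = (-0.6364, 1.3636), lambda* = (-6.7273)


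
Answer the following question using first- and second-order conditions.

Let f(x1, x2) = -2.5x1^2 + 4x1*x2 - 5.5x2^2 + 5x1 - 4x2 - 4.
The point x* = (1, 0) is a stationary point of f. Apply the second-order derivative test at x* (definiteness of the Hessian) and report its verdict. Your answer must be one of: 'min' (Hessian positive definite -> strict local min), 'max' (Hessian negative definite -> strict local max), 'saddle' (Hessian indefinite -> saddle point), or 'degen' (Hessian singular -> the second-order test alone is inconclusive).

Compute the Hessian H = grad^2 f:
  H = [[-5, 4], [4, -11]]
Verify stationarity: grad f(x*) = H x* + g = (0, 0).
Eigenvalues of H: -13, -3.
Both eigenvalues < 0, so H is negative definite -> x* is a strict local max.

max


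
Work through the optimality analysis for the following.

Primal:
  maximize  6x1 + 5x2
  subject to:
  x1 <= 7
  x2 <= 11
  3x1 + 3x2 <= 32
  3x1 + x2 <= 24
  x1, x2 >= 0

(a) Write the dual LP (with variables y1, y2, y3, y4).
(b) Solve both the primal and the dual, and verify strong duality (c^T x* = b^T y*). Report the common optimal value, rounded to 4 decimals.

The standard primal-dual pair for 'max c^T x s.t. A x <= b, x >= 0' is:
  Dual:  min b^T y  s.t.  A^T y >= c,  y >= 0.

So the dual LP is:
  minimize  7y1 + 11y2 + 32y3 + 24y4
  subject to:
    y1 + 3y3 + 3y4 >= 6
    y2 + 3y3 + y4 >= 5
    y1, y2, y3, y4 >= 0

Solving the primal: x* = (6.6667, 4).
  primal value c^T x* = 60.
Solving the dual: y* = (0, 0, 1.5, 0.5).
  dual value b^T y* = 60.
Strong duality: c^T x* = b^T y*. Confirmed.

60


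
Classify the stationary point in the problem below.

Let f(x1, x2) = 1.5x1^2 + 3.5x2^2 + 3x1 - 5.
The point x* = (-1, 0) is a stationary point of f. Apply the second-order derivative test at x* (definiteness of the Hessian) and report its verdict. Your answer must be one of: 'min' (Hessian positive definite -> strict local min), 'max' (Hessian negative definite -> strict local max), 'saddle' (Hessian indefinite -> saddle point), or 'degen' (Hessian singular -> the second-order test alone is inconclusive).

Compute the Hessian H = grad^2 f:
  H = [[3, 0], [0, 7]]
Verify stationarity: grad f(x*) = H x* + g = (0, 0).
Eigenvalues of H: 3, 7.
Both eigenvalues > 0, so H is positive definite -> x* is a strict local min.

min


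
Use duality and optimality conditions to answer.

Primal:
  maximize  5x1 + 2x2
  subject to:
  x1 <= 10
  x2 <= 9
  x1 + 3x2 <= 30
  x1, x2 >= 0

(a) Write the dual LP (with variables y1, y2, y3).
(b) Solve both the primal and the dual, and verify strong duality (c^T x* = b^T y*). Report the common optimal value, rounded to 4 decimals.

The standard primal-dual pair for 'max c^T x s.t. A x <= b, x >= 0' is:
  Dual:  min b^T y  s.t.  A^T y >= c,  y >= 0.

So the dual LP is:
  minimize  10y1 + 9y2 + 30y3
  subject to:
    y1 + y3 >= 5
    y2 + 3y3 >= 2
    y1, y2, y3 >= 0

Solving the primal: x* = (10, 6.6667).
  primal value c^T x* = 63.3333.
Solving the dual: y* = (4.3333, 0, 0.6667).
  dual value b^T y* = 63.3333.
Strong duality: c^T x* = b^T y*. Confirmed.

63.3333


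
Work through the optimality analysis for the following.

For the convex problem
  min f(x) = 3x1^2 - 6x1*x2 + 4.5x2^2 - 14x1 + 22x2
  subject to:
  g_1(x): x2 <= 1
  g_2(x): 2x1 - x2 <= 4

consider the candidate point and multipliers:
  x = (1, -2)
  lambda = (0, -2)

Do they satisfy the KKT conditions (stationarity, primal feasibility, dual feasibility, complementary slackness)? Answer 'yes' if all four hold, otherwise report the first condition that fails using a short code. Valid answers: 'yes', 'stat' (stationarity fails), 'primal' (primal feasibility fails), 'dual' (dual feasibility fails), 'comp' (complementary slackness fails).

Gradient of f: grad f(x) = Q x + c = (4, -2)
Constraint values g_i(x) = a_i^T x - b_i:
  g_1((1, -2)) = -3
  g_2((1, -2)) = 0
Stationarity residual: grad f(x) + sum_i lambda_i a_i = (0, 0)
  -> stationarity OK
Primal feasibility (all g_i <= 0): OK
Dual feasibility (all lambda_i >= 0): FAILS
Complementary slackness (lambda_i * g_i(x) = 0 for all i): OK

Verdict: the first failing condition is dual_feasibility -> dual.

dual


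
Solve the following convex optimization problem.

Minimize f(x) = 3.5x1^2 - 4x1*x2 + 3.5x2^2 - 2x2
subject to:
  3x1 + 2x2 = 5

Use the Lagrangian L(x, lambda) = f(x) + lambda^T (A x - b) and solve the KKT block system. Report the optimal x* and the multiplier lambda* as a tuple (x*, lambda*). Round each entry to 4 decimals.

Form the Lagrangian:
  L(x, lambda) = (1/2) x^T Q x + c^T x + lambda^T (A x - b)
Stationarity (grad_x L = 0): Q x + c + A^T lambda = 0.
Primal feasibility: A x = b.

This gives the KKT block system:
  [ Q   A^T ] [ x     ]   [-c ]
  [ A    0  ] [ lambda ] = [ b ]

Solving the linear system:
  x*      = (0.9568, 1.0647)
  lambda* = (-0.8129)
  f(x*)   = 0.9676

x* = (0.9568, 1.0647), lambda* = (-0.8129)


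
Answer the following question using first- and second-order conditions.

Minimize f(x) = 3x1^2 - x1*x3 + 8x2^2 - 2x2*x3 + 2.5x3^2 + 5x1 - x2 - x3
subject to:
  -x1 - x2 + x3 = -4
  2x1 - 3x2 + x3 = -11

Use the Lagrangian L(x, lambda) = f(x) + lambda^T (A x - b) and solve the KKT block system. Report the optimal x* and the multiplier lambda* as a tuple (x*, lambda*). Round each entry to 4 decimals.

Form the Lagrangian:
  L(x, lambda) = (1/2) x^T Q x + c^T x + lambda^T (A x - b)
Stationarity (grad_x L = 0): Q x + c + A^T lambda = 0.
Primal feasibility: A x = b.

This gives the KKT block system:
  [ Q   A^T ] [ x     ]   [-c ]
  [ A    0  ] [ lambda ] = [ b ]

Solving the linear system:
  x*      = (-1.1878, 1.7183, -3.4695)
  lambda* = (14.1784, 6.4178)
  f(x*)   = 61.561

x* = (-1.1878, 1.7183, -3.4695), lambda* = (14.1784, 6.4178)


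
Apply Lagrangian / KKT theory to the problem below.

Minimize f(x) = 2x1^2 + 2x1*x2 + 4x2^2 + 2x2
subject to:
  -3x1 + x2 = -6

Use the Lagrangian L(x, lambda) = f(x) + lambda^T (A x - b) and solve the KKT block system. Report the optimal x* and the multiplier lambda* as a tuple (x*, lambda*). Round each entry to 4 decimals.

Form the Lagrangian:
  L(x, lambda) = (1/2) x^T Q x + c^T x + lambda^T (A x - b)
Stationarity (grad_x L = 0): Q x + c + A^T lambda = 0.
Primal feasibility: A x = b.

This gives the KKT block system:
  [ Q   A^T ] [ x     ]   [-c ]
  [ A    0  ] [ lambda ] = [ b ]

Solving the linear system:
  x*      = (1.7045, -0.8864)
  lambda* = (1.6818)
  f(x*)   = 4.1591

x* = (1.7045, -0.8864), lambda* = (1.6818)


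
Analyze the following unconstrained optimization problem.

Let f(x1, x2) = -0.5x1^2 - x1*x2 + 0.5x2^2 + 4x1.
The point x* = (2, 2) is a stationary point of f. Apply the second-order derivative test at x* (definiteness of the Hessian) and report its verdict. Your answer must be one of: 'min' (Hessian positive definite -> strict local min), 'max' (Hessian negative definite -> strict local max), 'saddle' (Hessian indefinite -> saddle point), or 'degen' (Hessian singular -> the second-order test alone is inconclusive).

Compute the Hessian H = grad^2 f:
  H = [[-1, -1], [-1, 1]]
Verify stationarity: grad f(x*) = H x* + g = (0, 0).
Eigenvalues of H: -1.4142, 1.4142.
Eigenvalues have mixed signs, so H is indefinite -> x* is a saddle point.

saddle


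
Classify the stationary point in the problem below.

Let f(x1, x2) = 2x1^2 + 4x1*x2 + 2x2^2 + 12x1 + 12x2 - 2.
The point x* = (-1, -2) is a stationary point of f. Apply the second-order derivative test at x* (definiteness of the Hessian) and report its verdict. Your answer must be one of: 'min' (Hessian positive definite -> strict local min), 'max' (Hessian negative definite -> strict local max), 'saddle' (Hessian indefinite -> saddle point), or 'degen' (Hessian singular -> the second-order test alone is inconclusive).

Compute the Hessian H = grad^2 f:
  H = [[4, 4], [4, 4]]
Verify stationarity: grad f(x*) = H x* + g = (0, 0).
Eigenvalues of H: 0, 8.
H has a zero eigenvalue (singular; positive semidefinite but not definite), so H is neither positive definite, negative definite, nor indefinite. The second-order test alone is inconclusive -> degen.
(Indeed, f is constant along the null direction of H through x*, so x* is not a strict local extremum.)

degen


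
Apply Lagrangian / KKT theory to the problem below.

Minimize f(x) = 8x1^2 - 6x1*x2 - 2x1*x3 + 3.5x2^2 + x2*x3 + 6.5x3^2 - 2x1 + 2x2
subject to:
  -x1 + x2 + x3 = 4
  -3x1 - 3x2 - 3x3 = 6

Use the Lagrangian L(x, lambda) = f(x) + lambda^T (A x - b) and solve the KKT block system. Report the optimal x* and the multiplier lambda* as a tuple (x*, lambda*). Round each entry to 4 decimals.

Form the Lagrangian:
  L(x, lambda) = (1/2) x^T Q x + c^T x + lambda^T (A x - b)
Stationarity (grad_x L = 0): Q x + c + A^T lambda = 0.
Primal feasibility: A x = b.

This gives the KKT block system:
  [ Q   A^T ] [ x     ]   [-c ]
  [ A    0  ] [ lambda ] = [ b ]

Solving the linear system:
  x*      = (-3, -0.1111, 1.1111)
  lambda* = (-35.9444, -5.2037)
  f(x*)   = 90.3889

x* = (-3, -0.1111, 1.1111), lambda* = (-35.9444, -5.2037)


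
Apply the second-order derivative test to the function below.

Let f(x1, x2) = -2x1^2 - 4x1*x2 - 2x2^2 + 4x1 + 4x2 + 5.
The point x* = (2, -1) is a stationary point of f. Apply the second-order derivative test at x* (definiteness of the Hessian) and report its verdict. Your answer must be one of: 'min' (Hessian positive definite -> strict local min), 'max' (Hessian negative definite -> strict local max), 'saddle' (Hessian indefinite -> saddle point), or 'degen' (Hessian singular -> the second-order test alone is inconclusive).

Compute the Hessian H = grad^2 f:
  H = [[-4, -4], [-4, -4]]
Verify stationarity: grad f(x*) = H x* + g = (0, 0).
Eigenvalues of H: -8, 0.
H has a zero eigenvalue (singular; negative semidefinite but not definite), so H is neither positive definite, negative definite, nor indefinite. The second-order test alone is inconclusive -> degen.
(Indeed, f is constant along the null direction of H through x*, so x* is not a strict local extremum.)

degen


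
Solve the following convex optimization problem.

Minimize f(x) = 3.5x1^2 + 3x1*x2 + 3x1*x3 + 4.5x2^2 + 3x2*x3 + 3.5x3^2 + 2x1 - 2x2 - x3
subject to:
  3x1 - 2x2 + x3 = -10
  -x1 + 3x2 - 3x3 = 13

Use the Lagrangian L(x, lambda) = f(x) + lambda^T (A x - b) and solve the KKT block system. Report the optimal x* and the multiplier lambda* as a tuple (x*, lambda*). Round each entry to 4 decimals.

Form the Lagrangian:
  L(x, lambda) = (1/2) x^T Q x + c^T x + lambda^T (A x - b)
Stationarity (grad_x L = 0): Q x + c + A^T lambda = 0.
Primal feasibility: A x = b.

This gives the KKT block system:
  [ Q   A^T ] [ x     ]   [-c ]
  [ A    0  ] [ lambda ] = [ b ]

Solving the linear system:
  x*      = (-1.2664, 2.2897, -1.6215)
  lambda* = (0.6625, -2.8728)
  f(x*)   = 19.2402

x* = (-1.2664, 2.2897, -1.6215), lambda* = (0.6625, -2.8728)


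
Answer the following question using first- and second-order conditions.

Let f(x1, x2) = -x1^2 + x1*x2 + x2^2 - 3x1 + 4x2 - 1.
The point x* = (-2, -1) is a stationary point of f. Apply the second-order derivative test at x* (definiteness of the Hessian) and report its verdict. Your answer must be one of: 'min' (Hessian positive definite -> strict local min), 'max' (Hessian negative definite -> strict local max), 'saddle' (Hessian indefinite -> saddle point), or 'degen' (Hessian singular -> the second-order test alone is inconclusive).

Compute the Hessian H = grad^2 f:
  H = [[-2, 1], [1, 2]]
Verify stationarity: grad f(x*) = H x* + g = (0, 0).
Eigenvalues of H: -2.2361, 2.2361.
Eigenvalues have mixed signs, so H is indefinite -> x* is a saddle point.

saddle


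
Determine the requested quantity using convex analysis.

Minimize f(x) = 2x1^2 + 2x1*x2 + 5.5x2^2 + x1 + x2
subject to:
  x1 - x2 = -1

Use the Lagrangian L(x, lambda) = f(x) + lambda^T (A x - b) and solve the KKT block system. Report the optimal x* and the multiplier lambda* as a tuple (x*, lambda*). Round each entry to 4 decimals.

Form the Lagrangian:
  L(x, lambda) = (1/2) x^T Q x + c^T x + lambda^T (A x - b)
Stationarity (grad_x L = 0): Q x + c + A^T lambda = 0.
Primal feasibility: A x = b.

This gives the KKT block system:
  [ Q   A^T ] [ x     ]   [-c ]
  [ A    0  ] [ lambda ] = [ b ]

Solving the linear system:
  x*      = (-0.7895, 0.2105)
  lambda* = (1.7368)
  f(x*)   = 0.5789

x* = (-0.7895, 0.2105), lambda* = (1.7368)


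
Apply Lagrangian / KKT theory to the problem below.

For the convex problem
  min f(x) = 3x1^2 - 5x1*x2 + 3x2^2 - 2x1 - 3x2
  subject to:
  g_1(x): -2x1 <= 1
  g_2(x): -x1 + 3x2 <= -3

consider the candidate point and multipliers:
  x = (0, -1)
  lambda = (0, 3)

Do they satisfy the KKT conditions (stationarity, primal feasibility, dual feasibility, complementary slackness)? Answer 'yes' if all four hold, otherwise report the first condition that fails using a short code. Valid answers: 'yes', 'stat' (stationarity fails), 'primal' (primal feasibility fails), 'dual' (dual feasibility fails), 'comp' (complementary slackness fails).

Gradient of f: grad f(x) = Q x + c = (3, -9)
Constraint values g_i(x) = a_i^T x - b_i:
  g_1((0, -1)) = -1
  g_2((0, -1)) = 0
Stationarity residual: grad f(x) + sum_i lambda_i a_i = (0, 0)
  -> stationarity OK
Primal feasibility (all g_i <= 0): OK
Dual feasibility (all lambda_i >= 0): OK
Complementary slackness (lambda_i * g_i(x) = 0 for all i): OK

Verdict: yes, KKT holds.

yes


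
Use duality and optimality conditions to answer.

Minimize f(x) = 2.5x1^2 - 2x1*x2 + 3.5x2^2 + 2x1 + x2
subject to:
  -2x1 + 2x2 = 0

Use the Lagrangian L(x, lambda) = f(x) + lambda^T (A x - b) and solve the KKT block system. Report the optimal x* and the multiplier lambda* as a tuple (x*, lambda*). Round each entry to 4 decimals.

Form the Lagrangian:
  L(x, lambda) = (1/2) x^T Q x + c^T x + lambda^T (A x - b)
Stationarity (grad_x L = 0): Q x + c + A^T lambda = 0.
Primal feasibility: A x = b.

This gives the KKT block system:
  [ Q   A^T ] [ x     ]   [-c ]
  [ A    0  ] [ lambda ] = [ b ]

Solving the linear system:
  x*      = (-0.375, -0.375)
  lambda* = (0.4375)
  f(x*)   = -0.5625

x* = (-0.375, -0.375), lambda* = (0.4375)


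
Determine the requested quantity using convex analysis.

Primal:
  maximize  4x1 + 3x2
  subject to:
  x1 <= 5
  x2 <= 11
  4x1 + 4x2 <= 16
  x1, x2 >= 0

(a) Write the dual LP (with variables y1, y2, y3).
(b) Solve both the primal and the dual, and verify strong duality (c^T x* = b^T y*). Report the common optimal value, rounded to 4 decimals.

The standard primal-dual pair for 'max c^T x s.t. A x <= b, x >= 0' is:
  Dual:  min b^T y  s.t.  A^T y >= c,  y >= 0.

So the dual LP is:
  minimize  5y1 + 11y2 + 16y3
  subject to:
    y1 + 4y3 >= 4
    y2 + 4y3 >= 3
    y1, y2, y3 >= 0

Solving the primal: x* = (4, 0).
  primal value c^T x* = 16.
Solving the dual: y* = (0, 0, 1).
  dual value b^T y* = 16.
Strong duality: c^T x* = b^T y*. Confirmed.

16


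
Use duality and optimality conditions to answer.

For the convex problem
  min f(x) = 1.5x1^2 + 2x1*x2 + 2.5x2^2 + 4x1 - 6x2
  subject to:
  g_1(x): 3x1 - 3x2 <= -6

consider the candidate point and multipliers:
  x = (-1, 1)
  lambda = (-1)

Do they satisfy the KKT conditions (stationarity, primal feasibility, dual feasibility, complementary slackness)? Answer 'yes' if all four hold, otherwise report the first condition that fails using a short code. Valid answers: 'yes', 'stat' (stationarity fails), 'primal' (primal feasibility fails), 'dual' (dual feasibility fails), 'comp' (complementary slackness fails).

Gradient of f: grad f(x) = Q x + c = (3, -3)
Constraint values g_i(x) = a_i^T x - b_i:
  g_1((-1, 1)) = 0
Stationarity residual: grad f(x) + sum_i lambda_i a_i = (0, 0)
  -> stationarity OK
Primal feasibility (all g_i <= 0): OK
Dual feasibility (all lambda_i >= 0): FAILS
Complementary slackness (lambda_i * g_i(x) = 0 for all i): OK

Verdict: the first failing condition is dual_feasibility -> dual.

dual


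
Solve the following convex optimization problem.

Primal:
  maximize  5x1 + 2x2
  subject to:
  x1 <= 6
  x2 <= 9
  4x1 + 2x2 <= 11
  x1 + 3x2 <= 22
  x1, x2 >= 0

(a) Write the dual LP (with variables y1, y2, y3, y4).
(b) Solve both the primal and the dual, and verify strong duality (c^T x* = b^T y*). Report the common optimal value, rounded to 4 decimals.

The standard primal-dual pair for 'max c^T x s.t. A x <= b, x >= 0' is:
  Dual:  min b^T y  s.t.  A^T y >= c,  y >= 0.

So the dual LP is:
  minimize  6y1 + 9y2 + 11y3 + 22y4
  subject to:
    y1 + 4y3 + y4 >= 5
    y2 + 2y3 + 3y4 >= 2
    y1, y2, y3, y4 >= 0

Solving the primal: x* = (2.75, 0).
  primal value c^T x* = 13.75.
Solving the dual: y* = (0, 0, 1.25, 0).
  dual value b^T y* = 13.75.
Strong duality: c^T x* = b^T y*. Confirmed.

13.75


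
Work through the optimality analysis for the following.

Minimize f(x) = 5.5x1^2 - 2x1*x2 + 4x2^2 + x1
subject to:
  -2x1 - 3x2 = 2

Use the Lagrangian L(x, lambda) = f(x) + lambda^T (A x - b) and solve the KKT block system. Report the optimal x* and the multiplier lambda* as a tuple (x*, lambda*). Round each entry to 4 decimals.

Form the Lagrangian:
  L(x, lambda) = (1/2) x^T Q x + c^T x + lambda^T (A x - b)
Stationarity (grad_x L = 0): Q x + c + A^T lambda = 0.
Primal feasibility: A x = b.

This gives the KKT block system:
  [ Q   A^T ] [ x     ]   [-c ]
  [ A    0  ] [ lambda ] = [ b ]

Solving the linear system:
  x*      = (-0.3419, -0.4387)
  lambda* = (-0.9419)
  f(x*)   = 0.771

x* = (-0.3419, -0.4387), lambda* = (-0.9419)


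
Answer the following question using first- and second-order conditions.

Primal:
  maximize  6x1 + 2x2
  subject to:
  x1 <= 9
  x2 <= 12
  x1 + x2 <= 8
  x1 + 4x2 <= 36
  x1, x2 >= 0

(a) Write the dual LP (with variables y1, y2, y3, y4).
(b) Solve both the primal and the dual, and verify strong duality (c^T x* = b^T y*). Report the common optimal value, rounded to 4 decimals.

The standard primal-dual pair for 'max c^T x s.t. A x <= b, x >= 0' is:
  Dual:  min b^T y  s.t.  A^T y >= c,  y >= 0.

So the dual LP is:
  minimize  9y1 + 12y2 + 8y3 + 36y4
  subject to:
    y1 + y3 + y4 >= 6
    y2 + y3 + 4y4 >= 2
    y1, y2, y3, y4 >= 0

Solving the primal: x* = (8, 0).
  primal value c^T x* = 48.
Solving the dual: y* = (0, 0, 6, 0).
  dual value b^T y* = 48.
Strong duality: c^T x* = b^T y*. Confirmed.

48


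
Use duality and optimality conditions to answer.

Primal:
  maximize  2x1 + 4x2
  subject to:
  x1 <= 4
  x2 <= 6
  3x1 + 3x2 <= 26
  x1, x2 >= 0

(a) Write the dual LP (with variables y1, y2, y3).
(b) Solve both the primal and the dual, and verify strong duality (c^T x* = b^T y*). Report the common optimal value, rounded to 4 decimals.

The standard primal-dual pair for 'max c^T x s.t. A x <= b, x >= 0' is:
  Dual:  min b^T y  s.t.  A^T y >= c,  y >= 0.

So the dual LP is:
  minimize  4y1 + 6y2 + 26y3
  subject to:
    y1 + 3y3 >= 2
    y2 + 3y3 >= 4
    y1, y2, y3 >= 0

Solving the primal: x* = (2.6667, 6).
  primal value c^T x* = 29.3333.
Solving the dual: y* = (0, 2, 0.6667).
  dual value b^T y* = 29.3333.
Strong duality: c^T x* = b^T y*. Confirmed.

29.3333


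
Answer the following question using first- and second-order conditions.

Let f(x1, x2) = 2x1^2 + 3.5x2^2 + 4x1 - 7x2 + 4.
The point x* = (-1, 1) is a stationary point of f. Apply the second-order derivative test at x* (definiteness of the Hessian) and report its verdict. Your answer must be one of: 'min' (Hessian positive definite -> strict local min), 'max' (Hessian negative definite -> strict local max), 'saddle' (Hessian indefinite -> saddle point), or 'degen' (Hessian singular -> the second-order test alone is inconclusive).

Compute the Hessian H = grad^2 f:
  H = [[4, 0], [0, 7]]
Verify stationarity: grad f(x*) = H x* + g = (0, 0).
Eigenvalues of H: 4, 7.
Both eigenvalues > 0, so H is positive definite -> x* is a strict local min.

min


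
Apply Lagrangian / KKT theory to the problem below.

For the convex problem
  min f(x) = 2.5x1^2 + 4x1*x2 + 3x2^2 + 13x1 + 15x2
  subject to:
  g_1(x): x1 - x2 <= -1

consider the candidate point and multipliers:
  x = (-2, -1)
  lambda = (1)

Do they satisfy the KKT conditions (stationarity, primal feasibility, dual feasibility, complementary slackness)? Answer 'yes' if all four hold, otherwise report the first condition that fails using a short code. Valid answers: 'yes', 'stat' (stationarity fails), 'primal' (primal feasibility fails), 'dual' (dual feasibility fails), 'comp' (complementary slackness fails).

Gradient of f: grad f(x) = Q x + c = (-1, 1)
Constraint values g_i(x) = a_i^T x - b_i:
  g_1((-2, -1)) = 0
Stationarity residual: grad f(x) + sum_i lambda_i a_i = (0, 0)
  -> stationarity OK
Primal feasibility (all g_i <= 0): OK
Dual feasibility (all lambda_i >= 0): OK
Complementary slackness (lambda_i * g_i(x) = 0 for all i): OK

Verdict: yes, KKT holds.

yes
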